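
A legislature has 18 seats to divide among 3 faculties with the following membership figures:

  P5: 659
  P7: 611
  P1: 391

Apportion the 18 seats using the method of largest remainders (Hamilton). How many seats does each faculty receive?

P5: 7; P7: 7; P1: 4

Total 1661; standard divisor 1661/18 ≈ 92.278.
Standard quotas: P5 7.141, P7 6.621, P1 4.237.
Lower quotas: P5 7, P7 6, P1 4 (sum 17, leaving 1 seat).
Remainders in descending order: P7 0.621, P1 0.237, P5 0.141.
The surplus seat goes to P7.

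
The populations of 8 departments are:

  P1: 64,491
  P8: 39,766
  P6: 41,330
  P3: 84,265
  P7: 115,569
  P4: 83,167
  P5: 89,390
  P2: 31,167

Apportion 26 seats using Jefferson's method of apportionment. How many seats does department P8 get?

2

Standard divisor 549145/26 ≈ 21120.962; standard quotas: P1 3.053, P8 1.883, P6 1.957, P3 3.990, P7 5.472, P4 3.938, P5 4.232, P2 1.476.
Rounding down gives 3, 1, 1, 3, 5, 3, 4, 1 = 21 seats, so the divisor must be adjusted.
With modified divisor 18600: modified quotas P1 3.467, P8 2.138, P6 2.222, P3 4.530, P7 6.213, P4 4.471, P5 4.806, P2 1.676.
Rounding down: P1 3, P8 2, P6 2, P3 4, P7 6, P4 4, P5 4, P2 1 (total 26).
P8 receives 2.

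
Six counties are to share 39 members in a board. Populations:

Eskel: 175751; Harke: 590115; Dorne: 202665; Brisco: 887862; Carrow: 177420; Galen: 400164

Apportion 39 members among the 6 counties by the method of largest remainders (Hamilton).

Eskel 3; Harke 10; Dorne 3; Brisco 14; Carrow 3; Galen 6

The standard divisor is 2433977/39 ≈ 62409.667.
Standard quotas: Eskel 2.8161, Harke 9.4555, Dorne 3.2473, Brisco 14.2264, Carrow 2.8428, Galen 6.4119.
Lower quotas: Eskel 2, Harke 9, Dorne 3, Brisco 14, Carrow 2, Galen 6 (sum 36, leaving 3 seats).
Remainders in descending order: Carrow 0.8428, Eskel 0.8161, Harke 0.4555, Galen 0.4119, Dorne 0.2473, Brisco 0.2264.
The surplus seats go to Carrow, Eskel, Harke.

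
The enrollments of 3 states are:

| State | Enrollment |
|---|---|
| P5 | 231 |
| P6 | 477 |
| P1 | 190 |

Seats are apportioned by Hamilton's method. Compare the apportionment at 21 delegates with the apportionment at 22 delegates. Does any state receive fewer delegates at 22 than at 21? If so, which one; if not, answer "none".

At 21 seats: P5 5, P6 11, P1 5.
At 22 seats: P5 6, P6 12, P1 4.
P1 drops from 5 to 4.

P1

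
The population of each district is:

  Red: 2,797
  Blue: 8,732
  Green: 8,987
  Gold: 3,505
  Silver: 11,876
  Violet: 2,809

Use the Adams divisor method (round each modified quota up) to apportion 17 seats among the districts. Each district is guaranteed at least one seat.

Red 1, Blue 4, Green 4, Gold 2, Silver 5, Violet 1

Standard divisor 38706/17 ≈ 2276.824; standard quotas: Red 1.228, Blue 3.835, Green 3.947, Gold 1.539, Silver 5.216, Violet 1.234.
Rounding up gives 2, 4, 4, 2, 6, 2 = 20 seats, so the divisor must be adjusted.
With modified divisor 2880.17: modified quotas Red 0.971, Blue 3.032, Green 3.120, Gold 1.217, Silver 4.123, Violet 0.975.
Rounding up: Red 1, Blue 4, Green 4, Gold 2, Silver 5, Violet 1 (total 17).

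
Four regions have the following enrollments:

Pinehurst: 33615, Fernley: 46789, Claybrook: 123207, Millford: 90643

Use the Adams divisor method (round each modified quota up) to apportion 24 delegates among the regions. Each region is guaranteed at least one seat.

Standard divisor 294254/24 ≈ 12260.583; standard quotas: Pinehurst 2.742, Fernley 3.816, Claybrook 10.049, Millford 7.393.
Rounding up gives 3, 4, 11, 8 = 26 seats, so the divisor must be adjusted.
With modified divisor 13300: modified quotas Pinehurst 2.527, Fernley 3.518, Claybrook 9.264, Millford 6.815.
Rounding up: Pinehurst 3, Fernley 4, Claybrook 10, Millford 7 (total 24).

Pinehurst: 3, Fernley: 4, Claybrook: 10, Millford: 7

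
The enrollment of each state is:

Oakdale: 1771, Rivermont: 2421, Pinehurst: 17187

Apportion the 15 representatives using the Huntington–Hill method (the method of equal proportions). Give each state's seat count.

With divisor 1436: modified quotas Oakdale 1.233, Rivermont 1.686, Pinehurst 11.969.
Geometric-mean thresholds: Oakdale √(1·2)=1.414, Rivermont √(1·2)=1.414, Pinehurst √(11·12)=11.489.
Each quota rounded against its threshold gives Oakdale 1, Rivermont 2, Pinehurst 12 (total 15).

Oakdale=1; Rivermont=2; Pinehurst=12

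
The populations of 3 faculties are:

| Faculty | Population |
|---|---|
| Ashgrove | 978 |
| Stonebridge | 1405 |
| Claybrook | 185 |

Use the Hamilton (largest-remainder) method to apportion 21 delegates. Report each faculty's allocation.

Ashgrove: 8, Stonebridge: 11, Claybrook: 2

Total 2568; standard divisor 2568/21 ≈ 122.286.
Standard quotas: Ashgrove 7.998, Stonebridge 11.489, Claybrook 1.513.
Lower quotas: Ashgrove 7, Stonebridge 11, Claybrook 1 (sum 19, leaving 2 seats).
Remainders in descending order: Ashgrove 0.998, Claybrook 0.513, Stonebridge 0.489.
Largest remainders: Ashgrove, Claybrook receive the extra seats.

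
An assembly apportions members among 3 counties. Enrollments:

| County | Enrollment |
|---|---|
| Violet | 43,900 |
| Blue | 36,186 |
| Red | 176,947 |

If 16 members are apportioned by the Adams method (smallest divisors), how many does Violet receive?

Standard divisor 257033/16 ≈ 16064.562; standard quotas: Violet 2.733, Blue 2.253, Red 11.015.
Rounding up gives 3, 3, 12 = 18 seats, so the divisor must be adjusted.
With modified divisor 17900: modified quotas Violet 2.453, Blue 2.022, Red 9.885.
Rounding up: Violet 3, Blue 3, Red 10 (total 16).
Violet receives 3.

3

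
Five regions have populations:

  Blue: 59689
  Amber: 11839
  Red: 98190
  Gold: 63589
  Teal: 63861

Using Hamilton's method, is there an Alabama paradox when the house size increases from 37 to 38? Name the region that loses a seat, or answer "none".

At 37 seats: Blue 7, Amber 2, Red 12, Gold 8, Teal 8.
At 38 seats: Blue 8, Amber 1, Red 13, Gold 8, Teal 8.
Amber drops from 2 to 1.

Amber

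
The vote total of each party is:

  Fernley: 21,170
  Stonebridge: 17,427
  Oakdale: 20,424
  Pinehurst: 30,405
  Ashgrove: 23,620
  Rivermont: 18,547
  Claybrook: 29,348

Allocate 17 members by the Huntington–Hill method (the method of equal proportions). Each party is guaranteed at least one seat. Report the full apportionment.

Fernley 2; Stonebridge 2; Oakdale 2; Pinehurst 3; Ashgrove 3; Rivermont 2; Claybrook 3

With divisor 9210: modified quotas Fernley 2.299, Stonebridge 1.892, Oakdale 2.218, Pinehurst 3.301, Ashgrove 2.565, Rivermont 2.014, Claybrook 3.187.
Geometric-mean thresholds: Fernley √(2·3)=2.449, Stonebridge √(1·2)=1.414, Oakdale √(2·3)=2.449, Pinehurst √(3·4)=3.464, Ashgrove √(2·3)=2.449, Rivermont √(2·3)=2.449, Claybrook √(3·4)=3.464.
Each quota rounded against its threshold gives Fernley 2, Stonebridge 2, Oakdale 2, Pinehurst 3, Ashgrove 3, Rivermont 2, Claybrook 3 (total 17).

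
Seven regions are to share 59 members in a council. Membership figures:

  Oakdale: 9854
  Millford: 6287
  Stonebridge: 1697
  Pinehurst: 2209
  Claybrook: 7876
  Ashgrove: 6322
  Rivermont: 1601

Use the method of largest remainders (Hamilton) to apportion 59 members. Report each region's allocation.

Oakdale 16, Millford 10, Stonebridge 3, Pinehurst 4, Claybrook 13, Ashgrove 10, Rivermont 3

Standard divisor: 35846 ÷ 59 ≈ 607.559.
Standard quotas: Oakdale 16.2190, Millford 10.3480, Stonebridge 2.7931, Pinehurst 3.6359, Claybrook 12.9633, Ashgrove 10.4056, Rivermont 2.6351.
Lower quotas: Oakdale 16, Millford 10, Stonebridge 2, Pinehurst 3, Claybrook 12, Ashgrove 10, Rivermont 2 (sum 55, leaving 4 seats).
Remainders in descending order: Claybrook 0.9633, Stonebridge 0.7931, Pinehurst 0.6359, Rivermont 0.6351, Ashgrove 0.4056, Millford 0.3480, Oakdale 0.2190.
The surplus seats go to Claybrook, Stonebridge, Pinehurst, Rivermont.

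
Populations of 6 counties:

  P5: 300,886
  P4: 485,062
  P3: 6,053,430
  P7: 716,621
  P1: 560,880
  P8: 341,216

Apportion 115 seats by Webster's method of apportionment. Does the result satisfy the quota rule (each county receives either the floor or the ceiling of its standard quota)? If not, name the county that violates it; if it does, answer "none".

P3

Standard quotas: P5 4.091, P4 6.595, P3 82.305, P7 9.743, P1 7.626, P8 4.639.
Webster allocation: P5 4, P4 7, P3 81, P7 10, P1 8, P8 5.
P3 has quota 82.305 (lower 82, upper 83) but receives 81 — outside the quota interval.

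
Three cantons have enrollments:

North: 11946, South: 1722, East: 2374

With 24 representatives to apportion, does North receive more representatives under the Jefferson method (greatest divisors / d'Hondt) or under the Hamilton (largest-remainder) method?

Jefferson: North 19, South 2, East 3.
Hamilton: North 18, South 3, East 3.
North gets 19 under Jefferson and 18 under Hamilton.

Jefferson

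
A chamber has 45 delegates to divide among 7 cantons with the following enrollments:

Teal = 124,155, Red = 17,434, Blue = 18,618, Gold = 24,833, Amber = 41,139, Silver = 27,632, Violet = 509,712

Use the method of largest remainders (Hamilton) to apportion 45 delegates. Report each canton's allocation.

Teal 7, Red 1, Blue 1, Gold 2, Amber 2, Silver 2, Violet 30

The standard divisor is 763523/45 ≈ 16967.178.
Standard quotas: Teal 7.3174, Red 1.0275, Blue 1.0973, Gold 1.4636, Amber 2.4246, Silver 1.6286, Violet 30.0411.
Lower quotas: Teal 7, Red 1, Blue 1, Gold 1, Amber 2, Silver 1, Violet 30 (sum 43, leaving 2 seats).
Remainders in descending order: Silver 0.6286, Gold 0.4636, Amber 0.4246, Teal 0.3174, Blue 0.0973, Violet 0.0411, Red 0.0275.
Largest remainders: Silver, Gold receive the extra seats.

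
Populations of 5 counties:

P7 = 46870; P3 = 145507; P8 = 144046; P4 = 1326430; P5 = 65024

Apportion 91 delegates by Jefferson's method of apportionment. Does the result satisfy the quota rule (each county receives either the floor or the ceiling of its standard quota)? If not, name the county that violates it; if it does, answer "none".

P4

Standard quotas: P7 2.468, P3 7.663, P8 7.586, P4 69.857, P5 3.425.
Jefferson allocation: P7 2, P3 7, P8 7, P4 72, P5 3.
P4 has quota 69.857 (lower 69, upper 70) but receives 72 — outside the quota interval.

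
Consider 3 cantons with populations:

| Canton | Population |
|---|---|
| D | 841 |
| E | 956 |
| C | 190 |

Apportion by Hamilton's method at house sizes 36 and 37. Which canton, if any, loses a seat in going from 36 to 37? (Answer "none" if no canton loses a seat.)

At 36 seats: D 15, E 17, C 4.
At 37 seats: D 16, E 18, C 3.
C drops from 4 to 3.

C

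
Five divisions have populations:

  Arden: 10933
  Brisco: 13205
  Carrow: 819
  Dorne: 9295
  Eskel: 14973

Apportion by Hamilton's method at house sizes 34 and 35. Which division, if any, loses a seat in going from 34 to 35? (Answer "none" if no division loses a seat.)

At 34 seats: Arden 8, Brisco 9, Carrow 1, Dorne 6, Eskel 10.
At 35 seats: Arden 8, Brisco 9, Carrow 0, Dorne 7, Eskel 11.
Carrow drops from 1 to 0.

Carrow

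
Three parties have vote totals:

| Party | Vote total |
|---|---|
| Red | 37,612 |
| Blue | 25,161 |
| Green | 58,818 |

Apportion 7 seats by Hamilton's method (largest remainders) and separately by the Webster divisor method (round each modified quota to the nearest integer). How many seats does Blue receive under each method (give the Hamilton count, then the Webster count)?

2 and 1

Hamilton: Red 2, Blue 2, Green 3.
Webster: Red 2, Blue 1, Green 4.
Blue gets 2 under Hamilton and 1 under Webster.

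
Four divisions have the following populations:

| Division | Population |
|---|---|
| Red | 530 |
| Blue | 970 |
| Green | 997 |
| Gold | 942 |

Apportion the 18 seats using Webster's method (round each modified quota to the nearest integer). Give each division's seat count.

Red: 3, Blue: 5, Green: 5, Gold: 5

Standard divisor 3439/18 ≈ 191.056; standard quotas: Red 2.774, Blue 5.077, Green 5.218, Gold 4.931.
Rounding to the nearest integer gives Red 3, Blue 5, Green 5, Gold 5 — total 18, matching the house size, so no adjustment is needed.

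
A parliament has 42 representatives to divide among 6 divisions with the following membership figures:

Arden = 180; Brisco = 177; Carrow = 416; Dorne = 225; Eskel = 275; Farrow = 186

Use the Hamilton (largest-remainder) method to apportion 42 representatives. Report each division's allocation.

Arden 5, Brisco 5, Carrow 12, Dorne 7, Eskel 8, Farrow 5

Standard divisor: 1459 ÷ 42 ≈ 34.738.
Standard quotas: Arden 5.182, Brisco 5.095, Carrow 11.975, Dorne 6.477, Eskel 7.916, Farrow 5.354.
Lower quotas: Arden 5, Brisco 5, Carrow 11, Dorne 6, Eskel 7, Farrow 5 (sum 39, leaving 3 seats).
Remainders in descending order: Carrow 0.975, Eskel 0.916, Dorne 0.477, Farrow 0.354, Arden 0.182, Brisco 0.095.
Largest remainders: Carrow, Eskel, Dorne receive the extra seats.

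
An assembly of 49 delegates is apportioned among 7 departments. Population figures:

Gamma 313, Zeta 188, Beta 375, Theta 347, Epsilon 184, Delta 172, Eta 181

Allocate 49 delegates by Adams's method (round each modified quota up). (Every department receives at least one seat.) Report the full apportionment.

Gamma: 9; Zeta: 5; Beta: 10; Theta: 10; Epsilon: 5; Delta: 5; Eta: 5

Standard divisor 1760/49 ≈ 35.918; standard quotas: Gamma 8.714, Zeta 5.234, Beta 10.440, Theta 9.661, Epsilon 5.123, Delta 4.789, Eta 5.039.
Rounding up gives 9, 6, 11, 10, 6, 5, 6 = 53 seats, so the divisor must be adjusted.
With modified divisor 38: modified quotas Gamma 8.237, Zeta 4.947, Beta 9.868, Theta 9.132, Epsilon 4.842, Delta 4.526, Eta 4.763.
Rounding up: Gamma 9, Zeta 5, Beta 10, Theta 10, Epsilon 5, Delta 5, Eta 5 (total 49).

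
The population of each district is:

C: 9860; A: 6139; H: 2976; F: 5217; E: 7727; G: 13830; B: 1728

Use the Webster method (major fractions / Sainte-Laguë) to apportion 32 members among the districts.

C 7; A 4; H 2; F 4; E 5; G 9; B 1

Standard divisor 47477/32 ≈ 1483.656; standard quotas: C 6.646, A 4.138, H 2.006, F 3.516, E 5.208, G 9.322, B 1.165.
Rounding to the nearest integer gives C 7, A 4, H 2, F 4, E 5, G 9, B 1 — total 32, matching the house size, so no adjustment is needed.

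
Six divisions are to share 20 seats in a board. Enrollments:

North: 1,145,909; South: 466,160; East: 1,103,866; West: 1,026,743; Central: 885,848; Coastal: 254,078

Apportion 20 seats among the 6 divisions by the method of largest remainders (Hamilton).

Standard divisor: 4882604 ÷ 20 ≈ 244130.2.
Standard quotas: North 4.6938, South 1.9095, East 4.5216, West 4.2057, Central 3.6286, Coastal 1.0407.
Lower quotas: North 4, South 1, East 4, West 4, Central 3, Coastal 1 (sum 17, leaving 3 seats).
Remainders in descending order: South 0.9095, North 0.6938, Central 0.6286, East 0.5216, West 0.2057, Coastal 0.0407.
Largest remainders: South, North, Central receive the extra seats.

North 5; South 2; East 4; West 4; Central 4; Coastal 1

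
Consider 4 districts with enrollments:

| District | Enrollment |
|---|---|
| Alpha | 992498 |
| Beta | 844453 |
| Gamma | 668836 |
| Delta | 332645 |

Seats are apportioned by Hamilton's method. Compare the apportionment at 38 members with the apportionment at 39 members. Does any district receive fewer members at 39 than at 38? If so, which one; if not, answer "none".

At 38 seats: Alpha 13, Beta 11, Gamma 9, Delta 5.
At 39 seats: Alpha 14, Beta 12, Gamma 9, Delta 4.
Delta drops from 5 to 4.

Delta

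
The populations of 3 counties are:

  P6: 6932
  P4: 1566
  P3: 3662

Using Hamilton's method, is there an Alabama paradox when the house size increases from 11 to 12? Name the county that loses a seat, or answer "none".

P4

At 11 seats: P6 6, P4 2, P3 3.
At 12 seats: P6 7, P4 1, P3 4.
P4 drops from 2 to 1.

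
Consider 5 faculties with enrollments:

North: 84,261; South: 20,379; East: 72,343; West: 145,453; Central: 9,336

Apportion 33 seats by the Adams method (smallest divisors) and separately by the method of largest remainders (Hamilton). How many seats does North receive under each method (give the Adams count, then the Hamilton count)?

9 and 8

Adams: North 9, South 2, East 7, West 14, Central 1.
Hamilton: North 8, South 2, East 7, West 15, Central 1.
North gets 9 under Adams and 8 under Hamilton.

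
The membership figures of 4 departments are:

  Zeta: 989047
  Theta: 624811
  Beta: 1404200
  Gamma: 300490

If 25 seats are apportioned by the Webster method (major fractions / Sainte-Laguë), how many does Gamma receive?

Standard divisor 3318548/25 ≈ 132741.92; standard quotas: Zeta 7.451, Theta 4.707, Beta 10.578, Gamma 2.264.
Rounding to the nearest integer gives Zeta 7, Theta 5, Beta 11, Gamma 2 — total 25, matching the house size, so no adjustment is needed.
Gamma receives 2.

2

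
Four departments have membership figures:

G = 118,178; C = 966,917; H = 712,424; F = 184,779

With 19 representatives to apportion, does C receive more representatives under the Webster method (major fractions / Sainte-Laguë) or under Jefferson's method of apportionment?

Jefferson

Webster: G 1, C 9, H 7, F 2.
Jefferson: G 1, C 10, H 7, F 1.
C gets 9 under Webster and 10 under Jefferson.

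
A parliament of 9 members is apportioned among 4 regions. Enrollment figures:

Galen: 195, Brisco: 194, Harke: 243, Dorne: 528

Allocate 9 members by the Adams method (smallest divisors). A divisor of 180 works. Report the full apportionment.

With modified divisor 180: modified quotas Galen 1.083, Brisco 1.078, Harke 1.350, Dorne 2.933.
Rounding up: Galen 2, Brisco 2, Harke 2, Dorne 3 (total 9).

Galen 2; Brisco 2; Harke 2; Dorne 3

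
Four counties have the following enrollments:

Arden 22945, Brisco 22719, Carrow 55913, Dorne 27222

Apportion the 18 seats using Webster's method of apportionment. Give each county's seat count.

Arden 3; Brisco 3; Carrow 8; Dorne 4

Standard divisor 128799/18 ≈ 7155.5; standard quotas: Arden 3.207, Brisco 3.175, Carrow 7.814, Dorne 3.804.
Rounding to the nearest integer gives Arden 3, Brisco 3, Carrow 8, Dorne 4 — total 18, matching the house size, so no adjustment is needed.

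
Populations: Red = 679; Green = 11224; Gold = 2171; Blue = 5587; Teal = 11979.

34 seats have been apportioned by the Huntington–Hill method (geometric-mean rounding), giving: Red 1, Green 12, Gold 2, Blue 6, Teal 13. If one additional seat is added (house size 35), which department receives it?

Green

Priority for the next seat is population ÷ (√(s·(s+1))).
Priorities: Red 480.126, Green 898.639, Gold 886.307, Blue 862.093, Teal 887.943.
Highest priority: Green.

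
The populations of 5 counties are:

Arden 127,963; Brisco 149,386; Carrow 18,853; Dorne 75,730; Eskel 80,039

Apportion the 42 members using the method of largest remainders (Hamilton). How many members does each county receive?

Arden 12; Brisco 14; Carrow 2; Dorne 7; Eskel 7

Standard divisor: 451971 ÷ 42 ≈ 10761.214.
Standard quotas: Arden 11.8911, Brisco 13.8819, Carrow 1.7519, Dorne 7.0373, Eskel 7.4377.
Lower quotas: Arden 11, Brisco 13, Carrow 1, Dorne 7, Eskel 7 (sum 39, leaving 3 seats).
Remainders in descending order: Arden 0.8911, Brisco 0.8819, Carrow 0.7519, Eskel 0.4377, Dorne 0.0373.
Largest remainders: Arden, Brisco, Carrow receive the extra seats.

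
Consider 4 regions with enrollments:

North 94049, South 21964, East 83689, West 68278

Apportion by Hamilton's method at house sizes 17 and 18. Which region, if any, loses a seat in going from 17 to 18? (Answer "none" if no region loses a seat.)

At 17 seats: North 6, South 2, East 5, West 4.
At 18 seats: North 6, South 1, East 6, West 5.
South drops from 2 to 1.

South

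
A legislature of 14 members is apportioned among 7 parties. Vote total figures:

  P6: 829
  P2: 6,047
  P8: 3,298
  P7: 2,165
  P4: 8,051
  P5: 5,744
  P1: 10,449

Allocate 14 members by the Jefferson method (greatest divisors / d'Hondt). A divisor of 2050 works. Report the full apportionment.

With modified divisor 2050: modified quotas P6 0.404, P2 2.950, P8 1.609, P7 1.056, P4 3.927, P5 2.802, P1 5.097.
Rounding down: P6 0, P2 2, P8 1, P7 1, P4 3, P5 2, P1 5 (total 14).

P6: 0, P2: 2, P8: 1, P7: 1, P4: 3, P5: 2, P1: 5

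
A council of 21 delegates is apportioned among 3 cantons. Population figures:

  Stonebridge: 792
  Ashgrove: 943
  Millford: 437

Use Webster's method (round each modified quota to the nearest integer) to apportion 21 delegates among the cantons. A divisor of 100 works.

Stonebridge 8; Ashgrove 9; Millford 4

With modified divisor 100: modified quotas Stonebridge 7.920, Ashgrove 9.430, Millford 4.370.
Rounding to the nearest integer: Stonebridge 8, Ashgrove 9, Millford 4 (total 21).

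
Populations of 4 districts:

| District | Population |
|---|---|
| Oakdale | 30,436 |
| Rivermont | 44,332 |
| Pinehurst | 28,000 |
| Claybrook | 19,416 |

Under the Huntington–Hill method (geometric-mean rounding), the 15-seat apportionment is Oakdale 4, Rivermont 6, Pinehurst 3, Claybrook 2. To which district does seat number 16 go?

Pinehurst

Priority for the next seat is population ÷ (√(s·(s+1))).
Priorities: Oakdale 6805.696, Rivermont 6840.576, Pinehurst 8082.904, Claybrook 7926.549.
Highest priority: Pinehurst.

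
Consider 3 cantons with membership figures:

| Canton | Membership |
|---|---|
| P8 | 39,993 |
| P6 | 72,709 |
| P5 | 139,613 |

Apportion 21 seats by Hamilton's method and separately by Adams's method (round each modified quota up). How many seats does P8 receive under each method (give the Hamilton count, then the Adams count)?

3 and 4

Hamilton: P8 3, P6 6, P5 12.
Adams: P8 4, P6 6, P5 11.
P8 gets 3 under Hamilton and 4 under Adams.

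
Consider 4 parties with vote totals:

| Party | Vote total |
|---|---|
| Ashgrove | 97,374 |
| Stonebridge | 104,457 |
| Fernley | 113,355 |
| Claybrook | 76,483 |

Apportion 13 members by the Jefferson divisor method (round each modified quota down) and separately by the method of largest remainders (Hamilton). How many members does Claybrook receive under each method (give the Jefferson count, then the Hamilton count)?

Jefferson: Ashgrove 3, Stonebridge 4, Fernley 4, Claybrook 2.
Hamilton: Ashgrove 3, Stonebridge 3, Fernley 4, Claybrook 3.
Claybrook gets 2 under Jefferson and 3 under Hamilton.

2 and 3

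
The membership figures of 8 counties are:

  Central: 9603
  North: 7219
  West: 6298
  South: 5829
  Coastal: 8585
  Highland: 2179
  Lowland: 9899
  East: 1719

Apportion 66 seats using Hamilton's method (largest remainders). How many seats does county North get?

Total 51331; standard divisor 51331/66 ≈ 777.742.
Standard quotas: Central 12.3473, North 9.2820, West 8.0978, South 7.4948, Coastal 11.0384, Highland 2.8017, Lowland 12.7279, East 2.2102.
Lower quotas: Central 12, North 9, West 8, South 7, Coastal 11, Highland 2, Lowland 12, East 2 (sum 63, leaving 3 seats).
Remainders in descending order: Highland 0.8017, Lowland 0.7279, South 0.4948, Central 0.3473, North 0.2820, East 0.2102, West 0.0978, Coastal 0.0384.
The surplus seats go to Highland, Lowland, South.
North receives 9.

9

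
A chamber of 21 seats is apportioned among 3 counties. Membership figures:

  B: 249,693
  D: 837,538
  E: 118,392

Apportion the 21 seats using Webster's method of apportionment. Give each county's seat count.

B 4; D 15; E 2

Standard divisor 1205623/21 ≈ 57410.619; standard quotas: B 4.349, D 14.589, E 2.062.
Rounding to the nearest integer gives B 4, D 15, E 2 — total 21, matching the house size, so no adjustment is needed.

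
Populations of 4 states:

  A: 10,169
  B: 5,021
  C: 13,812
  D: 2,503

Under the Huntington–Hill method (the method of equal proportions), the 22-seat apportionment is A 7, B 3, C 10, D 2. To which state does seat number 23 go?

B

Priority for the next seat is population ÷ (√(s·(s+1))).
Priorities: A 1358.890, B 1449.438, C 1316.923, D 1021.845.
Highest priority: B.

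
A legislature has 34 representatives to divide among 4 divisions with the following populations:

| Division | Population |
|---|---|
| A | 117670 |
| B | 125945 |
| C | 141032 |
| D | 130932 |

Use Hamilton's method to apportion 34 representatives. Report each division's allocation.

Total 515579; standard divisor 515579/34 ≈ 15164.088.
Standard quotas: A 7.7598, B 8.3055, C 9.3004, D 8.6343.
Lower quotas: A 7, B 8, C 9, D 8 (sum 32, leaving 2 seats).
Remainders in descending order: A 0.7598, D 0.6343, B 0.3055, C 0.3004.
Largest remainders: A, D receive the extra seats.

A: 8, B: 8, C: 9, D: 9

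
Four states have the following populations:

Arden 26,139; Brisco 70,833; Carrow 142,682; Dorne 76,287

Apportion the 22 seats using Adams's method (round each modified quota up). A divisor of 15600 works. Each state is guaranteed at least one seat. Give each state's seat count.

With modified divisor 15600: modified quotas Arden 1.676, Brisco 4.541, Carrow 9.146, Dorne 4.890.
Rounding up: Arden 2, Brisco 5, Carrow 10, Dorne 5 (total 22).

Arden 2, Brisco 5, Carrow 10, Dorne 5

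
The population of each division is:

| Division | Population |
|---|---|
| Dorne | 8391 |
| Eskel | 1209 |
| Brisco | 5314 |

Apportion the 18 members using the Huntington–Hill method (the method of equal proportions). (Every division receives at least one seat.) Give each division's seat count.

Dorne 10, Eskel 2, Brisco 6

With divisor 837: modified quotas Dorne 10.025, Eskel 1.444, Brisco 6.349.
Geometric-mean thresholds: Dorne √(10·11)=10.488, Eskel √(1·2)=1.414, Brisco √(6·7)=6.481.
Each quota rounded against its threshold gives Dorne 10, Eskel 2, Brisco 6 (total 18).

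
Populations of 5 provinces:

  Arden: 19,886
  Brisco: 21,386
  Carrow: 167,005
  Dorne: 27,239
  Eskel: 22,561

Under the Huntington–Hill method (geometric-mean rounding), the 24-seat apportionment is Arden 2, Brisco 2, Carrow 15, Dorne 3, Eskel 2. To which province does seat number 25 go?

Carrow

Priority for the next seat is population ÷ (√(s·(s+1))).
Priorities: Arden 8118.426, Brisco 8730.798, Carrow 10780.126, Dorne 7863.222, Eskel 9210.490.
Highest priority: Carrow.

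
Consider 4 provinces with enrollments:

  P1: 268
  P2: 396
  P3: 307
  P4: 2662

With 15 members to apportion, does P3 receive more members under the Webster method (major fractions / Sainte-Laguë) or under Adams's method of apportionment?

Adams

Webster: P1 1, P2 2, P3 1, P4 11.
Adams: P1 1, P2 2, P3 2, P4 10.
P3 gets 1 under Webster and 2 under Adams.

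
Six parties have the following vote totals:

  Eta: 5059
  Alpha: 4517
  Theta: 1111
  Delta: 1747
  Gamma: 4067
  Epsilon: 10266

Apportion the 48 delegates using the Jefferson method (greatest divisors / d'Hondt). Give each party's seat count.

Eta 9; Alpha 8; Theta 2; Delta 3; Gamma 7; Epsilon 19

Standard divisor 26767/48 ≈ 557.646; standard quotas: Eta 9.072, Alpha 8.100, Theta 1.992, Delta 3.133, Gamma 7.293, Epsilon 18.410.
Rounding down gives 9, 8, 1, 3, 7, 18 = 46 seats, so the divisor must be adjusted.
With modified divisor 530: modified quotas Eta 9.545, Alpha 8.523, Theta 2.096, Delta 3.296, Gamma 7.674, Epsilon 19.370.
Rounding down: Eta 9, Alpha 8, Theta 2, Delta 3, Gamma 7, Epsilon 19 (total 48).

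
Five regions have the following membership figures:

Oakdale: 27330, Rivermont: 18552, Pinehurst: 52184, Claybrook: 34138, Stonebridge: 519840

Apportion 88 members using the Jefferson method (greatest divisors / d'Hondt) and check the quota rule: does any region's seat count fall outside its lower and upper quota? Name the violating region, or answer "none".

Stonebridge

Standard quotas: Oakdale 3.688, Rivermont 2.504, Pinehurst 7.043, Claybrook 4.607, Stonebridge 70.158.
Jefferson allocation: Oakdale 3, Rivermont 2, Pinehurst 7, Claybrook 4, Stonebridge 72.
Stonebridge has quota 70.158 (lower 70, upper 71) but receives 72 — outside the quota interval.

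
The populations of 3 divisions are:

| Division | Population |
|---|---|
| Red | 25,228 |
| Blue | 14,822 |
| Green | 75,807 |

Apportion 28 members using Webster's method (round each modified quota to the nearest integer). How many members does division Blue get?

4

Standard divisor 115857/28 ≈ 4137.75; standard quotas: Red 6.097, Blue 3.582, Green 18.321.
Rounding to the nearest integer gives Red 6, Blue 4, Green 18 — total 28, matching the house size, so no adjustment is needed.
Blue receives 4.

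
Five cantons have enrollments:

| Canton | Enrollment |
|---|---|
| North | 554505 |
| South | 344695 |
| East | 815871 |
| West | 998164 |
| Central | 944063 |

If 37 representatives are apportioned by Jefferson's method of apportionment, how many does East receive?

Standard divisor 3657298/37 ≈ 98845.892; standard quotas: North 5.610, South 3.487, East 8.254, West 10.098, Central 9.551.
Rounding down gives 5, 3, 8, 10, 9 = 35 seats, so the divisor must be adjusted.
With modified divisor 91600: modified quotas North 6.054, South 3.763, East 8.907, West 10.897, Central 10.306.
Rounding down: North 6, South 3, East 8, West 10, Central 10 (total 37).
East receives 8.

8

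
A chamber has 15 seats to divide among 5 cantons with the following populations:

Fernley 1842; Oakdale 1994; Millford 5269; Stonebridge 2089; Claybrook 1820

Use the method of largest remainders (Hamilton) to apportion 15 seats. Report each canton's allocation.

Fernley: 2, Oakdale: 2, Millford: 6, Stonebridge: 3, Claybrook: 2

The standard divisor is 13014/15 ≈ 867.6.
Standard quotas: Fernley 2.1231, Oakdale 2.2983, Millford 6.0731, Stonebridge 2.4078, Claybrook 2.0977.
Lower quotas: Fernley 2, Oakdale 2, Millford 6, Stonebridge 2, Claybrook 2 (sum 14, leaving 1 seat).
Remainders in descending order: Stonebridge 0.4078, Oakdale 0.2983, Fernley 0.1231, Claybrook 0.0977, Millford 0.0731.
The surplus seat goes to Stonebridge.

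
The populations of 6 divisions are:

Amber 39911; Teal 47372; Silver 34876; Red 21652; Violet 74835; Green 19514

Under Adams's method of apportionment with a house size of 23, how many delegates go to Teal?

Standard divisor 238160/23 ≈ 10354.783; standard quotas: Amber 3.854, Teal 4.575, Silver 3.368, Red 2.091, Violet 7.227, Green 1.885.
Rounding up gives 4, 5, 4, 3, 8, 2 = 26 seats, so the divisor must be adjusted.
With modified divisor 11730: modified quotas Amber 3.402, Teal 4.039, Silver 2.973, Red 1.846, Violet 6.380, Green 1.664.
Rounding up: Amber 4, Teal 5, Silver 3, Red 2, Violet 7, Green 2 (total 23).
Teal receives 5.

5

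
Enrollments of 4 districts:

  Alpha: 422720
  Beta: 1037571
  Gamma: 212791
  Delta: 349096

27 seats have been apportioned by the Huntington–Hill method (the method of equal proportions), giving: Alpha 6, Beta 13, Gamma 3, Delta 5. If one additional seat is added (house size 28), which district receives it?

Priority for the next seat is population ÷ (√(s·(s+1))).
Priorities: Alpha 65227.112, Beta 76909.879, Gamma 61427.471, Delta 63735.918.
Highest priority: Beta.

Beta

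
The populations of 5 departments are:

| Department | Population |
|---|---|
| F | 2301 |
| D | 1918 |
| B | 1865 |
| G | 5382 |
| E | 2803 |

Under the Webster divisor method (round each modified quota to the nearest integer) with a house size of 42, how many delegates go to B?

5

Standard divisor 14269/42 ≈ 339.738; standard quotas: F 6.773, D 5.646, B 5.490, G 15.842, E 8.250.
Rounding to the nearest integer gives F 7, D 6, B 5, G 16, E 8 — total 42, matching the house size, so no adjustment is needed.
B receives 5.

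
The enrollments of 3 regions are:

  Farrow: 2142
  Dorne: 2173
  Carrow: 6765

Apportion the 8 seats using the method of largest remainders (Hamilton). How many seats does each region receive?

Farrow=1; Dorne=2; Carrow=5

The standard divisor is 11080/8 = 1385.
Standard quotas: Farrow 1.5466, Dorne 1.5690, Carrow 4.8845.
Lower quotas: Farrow 1, Dorne 1, Carrow 4 (sum 6, leaving 2 seats).
Remainders in descending order: Carrow 0.8845, Dorne 0.5690, Farrow 0.5466.
The surplus seats go to Carrow, Dorne.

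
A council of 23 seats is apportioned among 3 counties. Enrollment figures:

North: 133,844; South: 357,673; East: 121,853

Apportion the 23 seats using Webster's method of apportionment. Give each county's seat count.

Standard divisor 613370/23 ≈ 26668.261; standard quotas: North 5.019, South 13.412, East 4.569.
Rounding to the nearest integer gives North 5, South 13, East 5 — total 23, matching the house size, so no adjustment is needed.

North: 5, South: 13, East: 5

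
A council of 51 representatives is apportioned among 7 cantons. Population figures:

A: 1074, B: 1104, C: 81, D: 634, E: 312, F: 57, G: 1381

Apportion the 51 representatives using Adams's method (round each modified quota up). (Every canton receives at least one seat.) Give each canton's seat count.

A 11; B 12; C 1; D 7; E 4; F 1; G 15

Standard divisor 4643/51 ≈ 91.039; standard quotas: A 11.797, B 12.127, C 0.890, D 6.964, E 3.427, F 0.626, G 15.169.
Rounding up gives 12, 13, 1, 7, 4, 1, 16 = 54 seats, so the divisor must be adjusted.
With modified divisor 98: modified quotas A 10.959, B 11.265, C 0.827, D 6.469, E 3.184, F 0.582, G 14.092.
Rounding up: A 11, B 12, C 1, D 7, E 4, F 1, G 15 (total 51).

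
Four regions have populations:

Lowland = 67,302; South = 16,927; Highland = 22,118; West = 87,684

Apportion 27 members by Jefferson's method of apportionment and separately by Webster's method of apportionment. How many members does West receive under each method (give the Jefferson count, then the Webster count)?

13 and 12

Jefferson: Lowland 9, South 2, Highland 3, West 13.
Webster: Lowland 10, South 2, Highland 3, West 12.
West gets 13 under Jefferson and 12 under Webster.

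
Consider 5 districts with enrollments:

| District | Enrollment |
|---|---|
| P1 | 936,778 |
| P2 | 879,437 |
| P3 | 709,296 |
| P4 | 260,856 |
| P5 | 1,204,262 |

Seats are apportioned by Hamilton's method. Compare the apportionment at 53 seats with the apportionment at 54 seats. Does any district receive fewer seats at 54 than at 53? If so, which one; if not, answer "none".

At 53 seats: P1 12, P2 12, P3 9, P4 4, P5 16.
At 54 seats: P1 13, P2 12, P3 10, P4 3, P5 16.
P4 drops from 4 to 3.

P4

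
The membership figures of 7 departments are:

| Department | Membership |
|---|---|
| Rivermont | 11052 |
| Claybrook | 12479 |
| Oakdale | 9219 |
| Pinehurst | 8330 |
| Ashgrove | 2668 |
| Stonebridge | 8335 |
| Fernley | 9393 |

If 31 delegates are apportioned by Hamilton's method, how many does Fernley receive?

The standard divisor is 61476/31 ≈ 1983.097.
Standard quotas: Rivermont 5.5731, Claybrook 6.2927, Oakdale 4.6488, Pinehurst 4.2005, Ashgrove 1.3454, Stonebridge 4.2030, Fernley 4.7365.
Lower quotas: Rivermont 5, Claybrook 6, Oakdale 4, Pinehurst 4, Ashgrove 1, Stonebridge 4, Fernley 4 (sum 28, leaving 3 seats).
Remainders in descending order: Fernley 0.7365, Oakdale 0.6488, Rivermont 0.5731, Ashgrove 0.3454, Claybrook 0.2927, Stonebridge 0.2030, Pinehurst 0.2005.
Largest remainders: Fernley, Oakdale, Rivermont receive the extra seats.
Fernley receives 5.

5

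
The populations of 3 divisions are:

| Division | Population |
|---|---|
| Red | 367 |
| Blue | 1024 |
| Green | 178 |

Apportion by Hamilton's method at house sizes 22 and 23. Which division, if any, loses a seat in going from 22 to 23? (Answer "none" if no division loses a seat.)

none

At 22 seats: Red 5, Blue 14, Green 3.
At 23 seats: Red 5, Blue 15, Green 3.
No division's allocation decreased.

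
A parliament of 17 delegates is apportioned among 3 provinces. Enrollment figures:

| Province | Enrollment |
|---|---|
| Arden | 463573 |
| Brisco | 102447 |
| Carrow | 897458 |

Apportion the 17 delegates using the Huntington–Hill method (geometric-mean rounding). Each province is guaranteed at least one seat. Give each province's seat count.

Arden 5, Brisco 1, Carrow 11

With divisor 85103: modified quotas Arden 5.447, Brisco 1.204, Carrow 10.546.
Geometric-mean thresholds: Arden √(5·6)=5.477, Brisco √(1·2)=1.414, Carrow √(10·11)=10.488.
Each quota rounded against its threshold gives Arden 5, Brisco 1, Carrow 11 (total 17).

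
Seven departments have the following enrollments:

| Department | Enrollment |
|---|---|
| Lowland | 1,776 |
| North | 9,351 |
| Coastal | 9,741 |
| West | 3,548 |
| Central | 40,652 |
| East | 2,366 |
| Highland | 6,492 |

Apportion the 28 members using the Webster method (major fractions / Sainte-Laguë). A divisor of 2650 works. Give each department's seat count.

Lowland=1; North=4; Coastal=4; West=1; Central=15; East=1; Highland=2

With modified divisor 2650: modified quotas Lowland 0.670, North 3.529, Coastal 3.676, West 1.339, Central 15.340, East 0.893, Highland 2.450.
Rounding to the nearest integer: Lowland 1, North 4, Coastal 4, West 1, Central 15, East 1, Highland 2 (total 28).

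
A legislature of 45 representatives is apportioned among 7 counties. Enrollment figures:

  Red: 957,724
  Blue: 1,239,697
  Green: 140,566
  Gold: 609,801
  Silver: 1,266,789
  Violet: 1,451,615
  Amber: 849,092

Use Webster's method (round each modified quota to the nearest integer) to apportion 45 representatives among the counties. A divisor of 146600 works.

With modified divisor 146600: modified quotas Red 6.533, Blue 8.456, Green 0.959, Gold 4.160, Silver 8.641, Violet 9.902, Amber 5.792.
Rounding to the nearest integer: Red 7, Blue 8, Green 1, Gold 4, Silver 9, Violet 10, Amber 6 (total 45).

Red=7; Blue=8; Green=1; Gold=4; Silver=9; Violet=10; Amber=6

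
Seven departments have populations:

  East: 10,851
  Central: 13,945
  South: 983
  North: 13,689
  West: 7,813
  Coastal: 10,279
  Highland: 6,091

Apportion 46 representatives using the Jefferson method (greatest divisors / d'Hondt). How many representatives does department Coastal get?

8

Standard divisor 63651/46 ≈ 1383.717; standard quotas: East 7.842, Central 10.078, South 0.710, North 9.893, West 5.646, Coastal 7.429, Highland 4.402.
Rounding down gives 7, 10, 0, 9, 5, 7, 4 = 42 seats, so the divisor must be adjusted.
With modified divisor 1280: modified quotas East 8.477, Central 10.895, South 0.768, North 10.695, West 6.104, Coastal 8.030, Highland 4.759.
Rounding down: East 8, Central 10, South 0, North 10, West 6, Coastal 8, Highland 4 (total 46).
Coastal receives 8.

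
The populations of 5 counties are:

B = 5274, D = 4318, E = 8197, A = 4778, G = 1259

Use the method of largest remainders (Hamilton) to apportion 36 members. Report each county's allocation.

B 8, D 7, E 12, A 7, G 2

The standard divisor is 23826/36 ≈ 661.833.
Standard quotas: B 7.9688, D 6.5243, E 12.3853, A 7.2193, G 1.9023.
Lower quotas: B 7, D 6, E 12, A 7, G 1 (sum 33, leaving 3 seats).
Remainders in descending order: B 0.9688, G 0.9023, D 0.5243, E 0.3853, A 0.2193.
The surplus seats go to B, G, D.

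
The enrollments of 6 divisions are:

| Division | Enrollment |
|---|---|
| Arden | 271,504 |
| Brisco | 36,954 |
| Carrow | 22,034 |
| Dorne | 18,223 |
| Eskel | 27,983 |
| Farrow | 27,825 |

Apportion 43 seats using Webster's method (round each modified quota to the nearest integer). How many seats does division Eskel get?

3

Standard divisor 404523/43 ≈ 9407.512; standard quotas: Arden 28.860, Brisco 3.928, Carrow 2.342, Dorne 1.937, Eskel 2.975, Farrow 2.958.
Rounding to the nearest integer gives Arden 29, Brisco 4, Carrow 2, Dorne 2, Eskel 3, Farrow 3 — total 43, matching the house size, so no adjustment is needed.
Eskel receives 3.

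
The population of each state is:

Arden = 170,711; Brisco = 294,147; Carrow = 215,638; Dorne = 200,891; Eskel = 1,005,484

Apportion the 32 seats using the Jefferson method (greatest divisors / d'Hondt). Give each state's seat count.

Standard divisor 1886871/32 ≈ 58964.719; standard quotas: Arden 2.895, Brisco 4.989, Carrow 3.657, Dorne 3.407, Eskel 17.052.
Rounding down gives 2, 4, 3, 3, 17 = 29 seats, so the divisor must be adjusted.
With modified divisor 54900: modified quotas Arden 3.109, Brisco 5.358, Carrow 3.928, Dorne 3.659, Eskel 18.315.
Rounding down: Arden 3, Brisco 5, Carrow 3, Dorne 3, Eskel 18 (total 32).

Arden: 3; Brisco: 5; Carrow: 3; Dorne: 3; Eskel: 18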